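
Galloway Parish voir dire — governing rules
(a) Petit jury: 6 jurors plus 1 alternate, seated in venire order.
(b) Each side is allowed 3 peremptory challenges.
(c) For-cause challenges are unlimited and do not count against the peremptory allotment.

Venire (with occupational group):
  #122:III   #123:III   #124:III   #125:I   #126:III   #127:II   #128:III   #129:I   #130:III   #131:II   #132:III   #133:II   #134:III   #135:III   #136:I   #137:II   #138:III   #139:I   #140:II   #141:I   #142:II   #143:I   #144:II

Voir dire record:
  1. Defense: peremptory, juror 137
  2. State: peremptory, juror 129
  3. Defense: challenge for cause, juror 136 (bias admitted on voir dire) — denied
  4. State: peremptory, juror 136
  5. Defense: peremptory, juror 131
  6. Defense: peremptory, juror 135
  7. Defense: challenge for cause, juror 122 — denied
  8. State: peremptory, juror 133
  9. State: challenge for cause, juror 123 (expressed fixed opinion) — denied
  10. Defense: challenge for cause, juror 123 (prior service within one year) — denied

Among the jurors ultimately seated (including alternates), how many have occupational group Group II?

Removed: #129, #131, #133, #135, #136, #137.
Seated (7 incl. alternates): #122, #123, #124, #125, #126, #127, #128.
Of those, in Group II: #127 → 1.

1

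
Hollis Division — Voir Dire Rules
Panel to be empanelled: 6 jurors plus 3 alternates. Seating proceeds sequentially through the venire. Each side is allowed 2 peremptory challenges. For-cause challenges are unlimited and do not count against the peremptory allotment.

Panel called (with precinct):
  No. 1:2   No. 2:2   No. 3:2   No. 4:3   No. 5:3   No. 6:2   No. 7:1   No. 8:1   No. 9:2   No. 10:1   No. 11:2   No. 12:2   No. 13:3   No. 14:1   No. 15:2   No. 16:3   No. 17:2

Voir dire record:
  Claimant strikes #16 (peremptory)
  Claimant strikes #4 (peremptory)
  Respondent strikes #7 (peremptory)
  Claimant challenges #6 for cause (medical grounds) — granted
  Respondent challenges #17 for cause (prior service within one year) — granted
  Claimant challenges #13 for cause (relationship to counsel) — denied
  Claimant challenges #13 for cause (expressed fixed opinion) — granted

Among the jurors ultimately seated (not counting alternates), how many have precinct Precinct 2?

Removed: #4, #6, #7, #13, #16, #17.
Seated jurors 1–6: #1, #2, #3, #5, #8, #9 (alternates #10, #11, #12 not counted).
Of those, in Precinct 2: #1, #2, #3, #9 → 4.

4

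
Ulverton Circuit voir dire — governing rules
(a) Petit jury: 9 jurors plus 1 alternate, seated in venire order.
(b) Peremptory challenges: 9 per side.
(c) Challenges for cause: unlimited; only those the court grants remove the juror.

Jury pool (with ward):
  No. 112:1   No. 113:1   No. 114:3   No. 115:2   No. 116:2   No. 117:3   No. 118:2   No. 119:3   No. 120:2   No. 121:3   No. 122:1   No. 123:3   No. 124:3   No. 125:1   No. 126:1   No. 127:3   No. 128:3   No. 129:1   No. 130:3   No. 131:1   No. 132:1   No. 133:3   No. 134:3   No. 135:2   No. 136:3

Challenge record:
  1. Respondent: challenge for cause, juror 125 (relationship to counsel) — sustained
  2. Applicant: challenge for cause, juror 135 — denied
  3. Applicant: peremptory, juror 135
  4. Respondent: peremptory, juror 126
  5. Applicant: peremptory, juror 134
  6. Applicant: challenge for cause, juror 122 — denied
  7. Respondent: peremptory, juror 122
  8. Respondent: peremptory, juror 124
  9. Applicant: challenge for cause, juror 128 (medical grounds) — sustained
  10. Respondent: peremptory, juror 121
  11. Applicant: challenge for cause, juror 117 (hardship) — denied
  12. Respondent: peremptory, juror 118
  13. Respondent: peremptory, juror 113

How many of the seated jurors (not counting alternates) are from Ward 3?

5

Removed: #113, #118, #121, #122, #124, #125, #126, #128, #134, #135.
Seated jurors 1–9: #112, #114, #115, #116, #117, #119, #120, #123, #127 (alternates #129 not counted).
Of those, in Ward 3: #114, #117, #119, #123, #127 → 5.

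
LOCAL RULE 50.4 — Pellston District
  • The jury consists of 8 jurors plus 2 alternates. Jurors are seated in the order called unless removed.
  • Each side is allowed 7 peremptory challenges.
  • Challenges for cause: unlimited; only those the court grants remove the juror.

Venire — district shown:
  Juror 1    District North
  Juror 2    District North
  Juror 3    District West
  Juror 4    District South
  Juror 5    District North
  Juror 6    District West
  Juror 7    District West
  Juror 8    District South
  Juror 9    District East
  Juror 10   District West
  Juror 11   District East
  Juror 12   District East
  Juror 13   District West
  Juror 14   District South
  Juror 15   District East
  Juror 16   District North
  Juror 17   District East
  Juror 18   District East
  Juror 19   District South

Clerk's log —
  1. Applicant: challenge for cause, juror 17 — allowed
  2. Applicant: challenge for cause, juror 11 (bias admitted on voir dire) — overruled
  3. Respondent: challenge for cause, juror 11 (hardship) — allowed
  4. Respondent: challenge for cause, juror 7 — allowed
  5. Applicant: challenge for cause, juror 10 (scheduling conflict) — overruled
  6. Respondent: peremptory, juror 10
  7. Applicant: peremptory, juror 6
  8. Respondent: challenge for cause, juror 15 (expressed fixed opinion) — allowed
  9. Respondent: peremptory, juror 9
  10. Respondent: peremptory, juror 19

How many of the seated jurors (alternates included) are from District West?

2

Removed: #6, #7, #9, #10, #11, #15, #17, #19.
Seated (10 incl. alternates): #1, #2, #3, #4, #5, #8, #12, #13, #14, #16.
Of those, in District West: #3, #13 → 2.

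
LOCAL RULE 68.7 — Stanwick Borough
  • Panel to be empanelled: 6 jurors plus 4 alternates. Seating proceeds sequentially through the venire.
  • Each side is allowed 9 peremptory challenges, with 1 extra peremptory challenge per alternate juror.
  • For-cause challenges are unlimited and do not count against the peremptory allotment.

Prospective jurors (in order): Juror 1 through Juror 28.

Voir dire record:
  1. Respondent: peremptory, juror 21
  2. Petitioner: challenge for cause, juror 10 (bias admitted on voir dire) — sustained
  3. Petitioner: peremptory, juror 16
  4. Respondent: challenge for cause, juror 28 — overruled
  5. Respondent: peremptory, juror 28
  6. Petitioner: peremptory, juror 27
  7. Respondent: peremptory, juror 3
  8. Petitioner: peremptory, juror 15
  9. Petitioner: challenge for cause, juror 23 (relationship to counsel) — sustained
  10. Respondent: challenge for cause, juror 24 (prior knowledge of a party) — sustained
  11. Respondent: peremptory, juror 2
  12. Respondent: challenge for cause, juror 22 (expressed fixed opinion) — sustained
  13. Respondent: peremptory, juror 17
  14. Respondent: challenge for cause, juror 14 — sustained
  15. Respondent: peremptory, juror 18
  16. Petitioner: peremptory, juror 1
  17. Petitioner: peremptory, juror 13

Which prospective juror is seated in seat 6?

Removed: #1, #2, #3, #10, #13, #14, #15, #16, #17, #18, #21, #22, #23, #24, #27, #28.
Filling seats in venire order through position 6: #4, #5, #6, #7, #8, #9.
So seat 6 is #9.

9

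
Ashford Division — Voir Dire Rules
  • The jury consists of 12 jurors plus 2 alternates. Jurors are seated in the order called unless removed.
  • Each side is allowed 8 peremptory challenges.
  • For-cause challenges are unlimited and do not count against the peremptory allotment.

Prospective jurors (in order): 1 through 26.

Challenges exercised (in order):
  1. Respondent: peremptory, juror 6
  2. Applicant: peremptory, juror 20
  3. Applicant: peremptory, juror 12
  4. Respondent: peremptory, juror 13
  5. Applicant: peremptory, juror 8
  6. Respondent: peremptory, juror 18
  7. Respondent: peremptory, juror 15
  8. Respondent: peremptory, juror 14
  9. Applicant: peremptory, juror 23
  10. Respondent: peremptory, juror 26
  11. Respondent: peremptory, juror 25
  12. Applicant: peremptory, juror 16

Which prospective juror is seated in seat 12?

Removed: #6, #8, #12, #13, #14, #15, #16, #18, #20, #23, #25, #26.
Seating in order: seats 1–12 → #1, #2, #3, #4, #5, #7, #9, #10, #11, #17, #19, #21; alternates → #22, #24.
So seat 12 is #21.

21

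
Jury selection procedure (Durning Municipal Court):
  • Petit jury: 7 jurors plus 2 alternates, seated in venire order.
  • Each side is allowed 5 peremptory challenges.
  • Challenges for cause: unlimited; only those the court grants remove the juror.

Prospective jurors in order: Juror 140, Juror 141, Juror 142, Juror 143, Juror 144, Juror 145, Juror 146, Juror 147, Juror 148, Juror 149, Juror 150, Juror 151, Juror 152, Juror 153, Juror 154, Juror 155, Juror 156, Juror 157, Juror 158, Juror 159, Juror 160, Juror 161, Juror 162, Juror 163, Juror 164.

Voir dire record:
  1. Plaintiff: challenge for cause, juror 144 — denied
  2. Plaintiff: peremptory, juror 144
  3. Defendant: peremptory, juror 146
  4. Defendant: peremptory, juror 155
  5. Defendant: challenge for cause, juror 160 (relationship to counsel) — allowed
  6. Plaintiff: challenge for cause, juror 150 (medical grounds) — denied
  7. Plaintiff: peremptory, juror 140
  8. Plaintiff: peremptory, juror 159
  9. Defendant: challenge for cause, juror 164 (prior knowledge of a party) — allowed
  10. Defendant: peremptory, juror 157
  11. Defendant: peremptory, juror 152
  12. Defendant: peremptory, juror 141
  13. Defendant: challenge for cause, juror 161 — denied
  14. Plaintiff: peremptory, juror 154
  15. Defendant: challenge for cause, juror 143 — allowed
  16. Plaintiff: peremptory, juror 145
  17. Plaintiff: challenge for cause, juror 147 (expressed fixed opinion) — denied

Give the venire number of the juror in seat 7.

Removed: #140, #141, #143, #144, #145, #146, #152, #154, #155, #157, #159, #160, #164. (#147, #150, #161 stay — for-cause denied.)
Seating in order: seats 1–7 → #142, #147, #148, #149, #150, #151, #153; alternates → #156, #158.
So seat 7 is #153.

153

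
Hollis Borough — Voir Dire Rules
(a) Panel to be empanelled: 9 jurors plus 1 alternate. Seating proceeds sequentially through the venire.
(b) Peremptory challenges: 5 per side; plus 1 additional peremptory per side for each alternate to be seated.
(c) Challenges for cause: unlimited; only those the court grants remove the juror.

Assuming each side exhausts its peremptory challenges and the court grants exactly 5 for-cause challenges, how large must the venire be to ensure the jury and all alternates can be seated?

27

Seats to fill: 9 + 1 alternates = 10.
Peremptories: 5 + 1×1 = 6 per side × 2 sides = 12.
For-cause removals: 5.
Minimum venire: 10 + 12 + 5 = 27.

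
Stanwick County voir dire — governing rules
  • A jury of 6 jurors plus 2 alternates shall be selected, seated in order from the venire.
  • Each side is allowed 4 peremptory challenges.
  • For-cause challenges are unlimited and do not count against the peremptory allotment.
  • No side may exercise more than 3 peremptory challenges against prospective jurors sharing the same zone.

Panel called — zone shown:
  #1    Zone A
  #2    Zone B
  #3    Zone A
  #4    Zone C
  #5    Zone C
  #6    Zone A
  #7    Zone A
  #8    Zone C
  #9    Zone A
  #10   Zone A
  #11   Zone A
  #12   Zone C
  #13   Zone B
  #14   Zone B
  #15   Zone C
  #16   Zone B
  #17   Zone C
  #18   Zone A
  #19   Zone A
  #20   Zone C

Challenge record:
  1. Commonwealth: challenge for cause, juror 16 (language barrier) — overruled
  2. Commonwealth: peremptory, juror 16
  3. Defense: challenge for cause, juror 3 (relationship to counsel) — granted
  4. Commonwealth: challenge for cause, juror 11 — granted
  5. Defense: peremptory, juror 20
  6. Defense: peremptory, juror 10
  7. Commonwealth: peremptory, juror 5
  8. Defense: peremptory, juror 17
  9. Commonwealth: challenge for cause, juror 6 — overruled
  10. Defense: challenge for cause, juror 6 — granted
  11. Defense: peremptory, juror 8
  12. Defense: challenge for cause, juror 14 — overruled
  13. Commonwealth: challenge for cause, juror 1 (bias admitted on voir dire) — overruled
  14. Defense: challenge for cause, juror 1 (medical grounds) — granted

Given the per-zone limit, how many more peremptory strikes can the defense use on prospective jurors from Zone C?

Defense peremptories so far: #20, #10, #17, #8 — 4 of 4 used, 0 left overall.
Against Zone C: #20, #17, #8 — 3 used; per-zone cap 3 leaves 0.
Binding limit: min(0, 0) = 0.

0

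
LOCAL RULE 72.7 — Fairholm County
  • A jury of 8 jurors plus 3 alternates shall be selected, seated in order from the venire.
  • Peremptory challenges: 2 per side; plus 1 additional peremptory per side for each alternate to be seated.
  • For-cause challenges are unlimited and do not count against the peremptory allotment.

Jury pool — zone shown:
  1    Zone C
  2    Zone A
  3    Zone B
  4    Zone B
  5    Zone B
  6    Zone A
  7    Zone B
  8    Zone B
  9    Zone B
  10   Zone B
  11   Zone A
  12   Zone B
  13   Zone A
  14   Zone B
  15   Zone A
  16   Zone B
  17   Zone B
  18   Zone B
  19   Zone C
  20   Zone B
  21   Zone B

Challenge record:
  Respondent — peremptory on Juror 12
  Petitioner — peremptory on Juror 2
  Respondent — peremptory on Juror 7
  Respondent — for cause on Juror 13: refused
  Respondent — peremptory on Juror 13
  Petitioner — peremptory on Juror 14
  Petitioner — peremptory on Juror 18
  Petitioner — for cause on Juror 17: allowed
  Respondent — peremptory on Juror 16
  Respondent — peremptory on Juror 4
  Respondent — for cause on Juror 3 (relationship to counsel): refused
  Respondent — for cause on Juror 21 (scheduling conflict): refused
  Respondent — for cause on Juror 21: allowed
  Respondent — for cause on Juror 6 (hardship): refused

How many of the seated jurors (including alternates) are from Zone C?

Removed: #2, #4, #7, #12, #13, #14, #16, #17, #18, #21.
Seated (11 incl. alternates): #1, #3, #5, #6, #8, #9, #10, #11, #15, #19, #20.
Of those, in Zone C: #1, #19 → 2.

2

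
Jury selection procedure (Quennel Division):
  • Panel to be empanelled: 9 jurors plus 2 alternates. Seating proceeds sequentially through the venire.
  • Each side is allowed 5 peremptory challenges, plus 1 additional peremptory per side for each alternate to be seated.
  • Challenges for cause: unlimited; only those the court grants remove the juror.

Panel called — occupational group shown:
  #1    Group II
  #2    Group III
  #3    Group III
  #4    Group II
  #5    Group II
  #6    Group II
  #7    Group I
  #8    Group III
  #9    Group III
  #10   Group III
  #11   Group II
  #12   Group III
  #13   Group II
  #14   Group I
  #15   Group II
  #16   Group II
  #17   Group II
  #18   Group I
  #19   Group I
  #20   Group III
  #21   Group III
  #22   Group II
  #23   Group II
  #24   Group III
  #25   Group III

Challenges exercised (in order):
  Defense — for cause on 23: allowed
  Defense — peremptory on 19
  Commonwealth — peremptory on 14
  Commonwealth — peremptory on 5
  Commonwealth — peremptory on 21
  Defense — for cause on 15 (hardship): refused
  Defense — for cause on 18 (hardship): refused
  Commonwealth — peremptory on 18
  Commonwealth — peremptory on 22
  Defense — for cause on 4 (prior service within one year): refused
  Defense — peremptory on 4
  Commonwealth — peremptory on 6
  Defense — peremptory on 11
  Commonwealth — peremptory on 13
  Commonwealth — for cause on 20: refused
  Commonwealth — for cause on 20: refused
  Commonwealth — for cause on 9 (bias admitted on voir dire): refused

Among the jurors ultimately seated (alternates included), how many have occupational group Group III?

6

Removed: #4, #5, #6, #11, #13, #14, #18, #19, #21, #22, #23.
Seated (11 incl. alternates): #1, #2, #3, #7, #8, #9, #10, #12, #15, #16, #17.
Of those, in Group III: #2, #3, #8, #9, #10, #12 → 6.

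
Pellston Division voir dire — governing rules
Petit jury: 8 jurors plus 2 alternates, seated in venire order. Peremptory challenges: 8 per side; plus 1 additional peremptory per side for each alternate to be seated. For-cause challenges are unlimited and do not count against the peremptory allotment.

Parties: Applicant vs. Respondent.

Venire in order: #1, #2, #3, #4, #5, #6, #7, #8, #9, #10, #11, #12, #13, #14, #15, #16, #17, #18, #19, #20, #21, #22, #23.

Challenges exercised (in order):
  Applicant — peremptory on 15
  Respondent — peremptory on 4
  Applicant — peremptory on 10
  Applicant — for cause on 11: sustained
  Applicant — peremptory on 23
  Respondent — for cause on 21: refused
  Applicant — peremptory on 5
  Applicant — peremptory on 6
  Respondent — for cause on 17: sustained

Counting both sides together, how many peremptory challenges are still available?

14

Applicant allotment: 8 base + 1 × 2 alternates = 10. Respondent allotment: 8 base + 1 × 2 alternates = 10.
Applicant peremptories used: #15, #10, #23, #5, #6 — 5 (the for-cause on #11 doesn't count).
Respondent peremptories used: #4 — 1 (for-cause on #21, #17 don't count).
Remaining: (10 − 5) + (10 − 1) = 14.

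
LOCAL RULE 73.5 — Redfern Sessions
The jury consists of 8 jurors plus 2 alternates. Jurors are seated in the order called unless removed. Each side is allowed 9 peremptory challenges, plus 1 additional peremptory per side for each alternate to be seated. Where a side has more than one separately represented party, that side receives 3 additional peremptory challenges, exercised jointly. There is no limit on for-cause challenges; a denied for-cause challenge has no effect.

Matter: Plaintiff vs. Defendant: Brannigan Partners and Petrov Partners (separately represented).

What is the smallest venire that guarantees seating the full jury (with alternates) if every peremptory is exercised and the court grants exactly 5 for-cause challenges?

Seats to fill: 8 + 2 alternates = 10.
Peremptories — Plaintiff: 9 + 1×2 = 11; Defendant: 9 + 1×2 + 3 = 14; total 25.
For-cause removals: 5.
Minimum venire: 10 + 25 + 5 = 40.

40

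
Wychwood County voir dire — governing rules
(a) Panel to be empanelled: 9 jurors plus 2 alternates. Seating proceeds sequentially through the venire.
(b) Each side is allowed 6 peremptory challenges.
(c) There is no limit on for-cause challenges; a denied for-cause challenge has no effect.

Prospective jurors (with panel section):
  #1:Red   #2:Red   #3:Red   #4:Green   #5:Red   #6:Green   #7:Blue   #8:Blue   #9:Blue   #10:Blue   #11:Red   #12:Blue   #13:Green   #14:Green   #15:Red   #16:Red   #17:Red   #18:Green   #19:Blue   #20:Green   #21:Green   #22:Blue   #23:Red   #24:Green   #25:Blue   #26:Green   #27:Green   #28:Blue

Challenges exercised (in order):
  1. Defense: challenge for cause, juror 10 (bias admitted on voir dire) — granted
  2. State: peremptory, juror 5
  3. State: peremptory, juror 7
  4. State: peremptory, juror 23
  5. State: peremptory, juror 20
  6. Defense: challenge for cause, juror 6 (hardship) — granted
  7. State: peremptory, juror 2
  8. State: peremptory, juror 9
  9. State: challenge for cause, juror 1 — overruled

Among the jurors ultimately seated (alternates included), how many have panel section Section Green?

Removed: #2, #5, #6, #7, #9, #10, #20, #23.
Seated (11 incl. alternates): #1, #3, #4, #8, #11, #12, #13, #14, #15, #16, #17.
Of those, in Section Green: #4, #13, #14 → 3.

3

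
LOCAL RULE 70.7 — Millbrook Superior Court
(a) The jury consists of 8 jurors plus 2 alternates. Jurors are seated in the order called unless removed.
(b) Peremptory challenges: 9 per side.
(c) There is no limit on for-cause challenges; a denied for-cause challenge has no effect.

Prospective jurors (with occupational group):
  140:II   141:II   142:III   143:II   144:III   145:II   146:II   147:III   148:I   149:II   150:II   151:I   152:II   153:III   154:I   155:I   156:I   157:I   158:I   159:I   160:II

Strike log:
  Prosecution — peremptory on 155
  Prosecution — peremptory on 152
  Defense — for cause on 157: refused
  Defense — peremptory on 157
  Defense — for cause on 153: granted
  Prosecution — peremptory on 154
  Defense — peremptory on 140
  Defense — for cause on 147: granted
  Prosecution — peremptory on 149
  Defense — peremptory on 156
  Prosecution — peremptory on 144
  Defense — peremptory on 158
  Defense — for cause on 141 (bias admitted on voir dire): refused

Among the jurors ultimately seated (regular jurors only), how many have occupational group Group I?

Removed: #140, #144, #147, #149, #152, #153, #154, #155, #156, #157, #158.
Seated jurors 1–8: #141, #142, #143, #145, #146, #148, #150, #151 (alternates #159, #160 not counted).
Of those, in Group I: #148, #151 → 2.

2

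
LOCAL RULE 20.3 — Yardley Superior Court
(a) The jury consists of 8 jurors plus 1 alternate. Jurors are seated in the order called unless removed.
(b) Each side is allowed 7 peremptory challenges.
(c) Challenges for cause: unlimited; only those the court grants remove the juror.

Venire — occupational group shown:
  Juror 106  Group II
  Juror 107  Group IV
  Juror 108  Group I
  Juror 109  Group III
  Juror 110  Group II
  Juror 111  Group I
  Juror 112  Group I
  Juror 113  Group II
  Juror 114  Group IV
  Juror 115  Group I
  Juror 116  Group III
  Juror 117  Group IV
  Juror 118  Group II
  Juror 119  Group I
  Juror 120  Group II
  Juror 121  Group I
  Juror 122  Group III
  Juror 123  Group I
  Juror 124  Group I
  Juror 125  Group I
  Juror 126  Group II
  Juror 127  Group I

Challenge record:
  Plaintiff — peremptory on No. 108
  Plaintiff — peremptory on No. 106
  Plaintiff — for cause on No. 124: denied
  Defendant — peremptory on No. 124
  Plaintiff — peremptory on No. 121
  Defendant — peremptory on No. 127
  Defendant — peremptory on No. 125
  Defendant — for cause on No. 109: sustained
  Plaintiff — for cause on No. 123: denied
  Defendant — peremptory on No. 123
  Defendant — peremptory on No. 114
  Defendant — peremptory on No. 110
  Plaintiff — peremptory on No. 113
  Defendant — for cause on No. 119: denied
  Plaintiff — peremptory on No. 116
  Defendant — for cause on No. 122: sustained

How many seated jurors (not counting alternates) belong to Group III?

0

Removed: #106, #108, #109, #110, #113, #114, #116, #121, #122, #123, #124, #125, #127.
Seated jurors 1–8: #107, #111, #112, #115, #117, #118, #119, #120 (alternates #126 not counted).
None of those are in Group III → 0.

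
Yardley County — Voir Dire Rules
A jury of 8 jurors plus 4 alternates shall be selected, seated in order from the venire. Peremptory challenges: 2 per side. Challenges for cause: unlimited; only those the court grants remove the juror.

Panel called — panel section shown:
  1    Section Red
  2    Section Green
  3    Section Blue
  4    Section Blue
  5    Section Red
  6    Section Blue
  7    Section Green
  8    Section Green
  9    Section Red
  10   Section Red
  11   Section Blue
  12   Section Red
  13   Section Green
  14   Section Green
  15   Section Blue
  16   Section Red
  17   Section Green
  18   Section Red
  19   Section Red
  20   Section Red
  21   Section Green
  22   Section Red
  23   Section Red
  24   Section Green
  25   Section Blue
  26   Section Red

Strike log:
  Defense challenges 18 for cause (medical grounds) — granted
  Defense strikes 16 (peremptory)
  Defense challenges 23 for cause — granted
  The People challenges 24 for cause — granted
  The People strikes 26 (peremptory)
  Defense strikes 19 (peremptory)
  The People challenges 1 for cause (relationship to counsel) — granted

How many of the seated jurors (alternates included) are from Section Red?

Removed: #1, #16, #18, #19, #23, #24, #26.
Seated (12 incl. alternates): #2, #3, #4, #5, #6, #7, #8, #9, #10, #11, #12, #13.
Of those, in Section Red: #5, #9, #10, #12 → 4.

4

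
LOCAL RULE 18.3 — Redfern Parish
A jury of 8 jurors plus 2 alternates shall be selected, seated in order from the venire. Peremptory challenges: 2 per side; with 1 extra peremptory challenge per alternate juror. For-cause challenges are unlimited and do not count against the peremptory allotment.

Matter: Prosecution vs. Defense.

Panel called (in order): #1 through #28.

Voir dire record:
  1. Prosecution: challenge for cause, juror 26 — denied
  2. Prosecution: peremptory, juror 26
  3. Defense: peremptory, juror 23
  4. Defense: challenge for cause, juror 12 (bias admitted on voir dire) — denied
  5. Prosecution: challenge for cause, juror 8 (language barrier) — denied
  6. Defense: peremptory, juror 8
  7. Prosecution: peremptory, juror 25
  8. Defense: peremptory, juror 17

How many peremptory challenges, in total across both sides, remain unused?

Prosecution allotment: 2 base + 1 × 2 alternates = 4. Defense allotment: 2 base + 1 × 2 alternates = 4.
Prosecution peremptories used: #26, #25 — 2 (for-cause on #26, #8 don't count).
Defense peremptories used: #23, #8, #17 — 3 (the for-cause on #12 doesn't count).
Remaining: (4 − 2) + (4 − 3) = 3.

3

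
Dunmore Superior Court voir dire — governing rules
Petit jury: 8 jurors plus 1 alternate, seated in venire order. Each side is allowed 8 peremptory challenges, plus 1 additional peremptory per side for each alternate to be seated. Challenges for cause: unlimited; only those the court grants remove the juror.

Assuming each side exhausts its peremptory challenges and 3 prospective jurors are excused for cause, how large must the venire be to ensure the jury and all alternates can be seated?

30

Seats to fill: 8 + 1 alternates = 9.
Peremptories: 8 + 1×1 = 9 per side × 2 sides = 18.
For-cause removals: 3.
Minimum venire: 9 + 18 + 3 = 30.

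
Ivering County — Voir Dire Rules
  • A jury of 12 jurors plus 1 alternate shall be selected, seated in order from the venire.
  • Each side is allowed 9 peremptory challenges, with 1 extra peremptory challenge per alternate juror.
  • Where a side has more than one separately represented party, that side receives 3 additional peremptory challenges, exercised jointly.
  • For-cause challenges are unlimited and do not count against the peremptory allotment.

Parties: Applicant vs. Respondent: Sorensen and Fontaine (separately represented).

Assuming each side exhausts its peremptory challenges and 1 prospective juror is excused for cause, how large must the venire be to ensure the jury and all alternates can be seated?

37

Seats to fill: 12 + 1 alternates = 13.
Peremptories — Applicant: 9 + 1×1 = 10; Respondent: 9 + 1×1 + 3 = 13; total 23.
For-cause removals: 1.
Minimum venire: 13 + 23 + 1 = 37.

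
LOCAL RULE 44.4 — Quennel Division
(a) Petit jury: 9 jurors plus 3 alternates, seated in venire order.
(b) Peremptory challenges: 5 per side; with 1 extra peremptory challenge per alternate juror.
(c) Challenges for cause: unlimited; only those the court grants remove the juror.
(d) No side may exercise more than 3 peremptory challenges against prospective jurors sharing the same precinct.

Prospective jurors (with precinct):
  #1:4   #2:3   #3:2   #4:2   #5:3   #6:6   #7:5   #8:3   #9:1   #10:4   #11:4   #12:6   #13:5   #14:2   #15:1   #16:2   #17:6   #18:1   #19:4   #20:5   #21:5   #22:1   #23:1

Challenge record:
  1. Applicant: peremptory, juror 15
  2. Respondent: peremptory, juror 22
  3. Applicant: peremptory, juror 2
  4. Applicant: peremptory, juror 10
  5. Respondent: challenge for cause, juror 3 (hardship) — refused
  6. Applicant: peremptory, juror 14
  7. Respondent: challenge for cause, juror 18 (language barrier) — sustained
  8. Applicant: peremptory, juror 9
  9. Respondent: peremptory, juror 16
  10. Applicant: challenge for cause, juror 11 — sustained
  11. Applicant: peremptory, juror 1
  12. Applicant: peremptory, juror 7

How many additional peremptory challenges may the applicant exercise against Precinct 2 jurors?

1

Applicant peremptories so far: #15, #2, #10, #14, #9, #1, #7 — 7 of 8 used, 1 left overall.
Against Precinct 2: #14 — 1 used; per-precinct cap 3 leaves 2.
Binding limit: min(1, 2) = 1.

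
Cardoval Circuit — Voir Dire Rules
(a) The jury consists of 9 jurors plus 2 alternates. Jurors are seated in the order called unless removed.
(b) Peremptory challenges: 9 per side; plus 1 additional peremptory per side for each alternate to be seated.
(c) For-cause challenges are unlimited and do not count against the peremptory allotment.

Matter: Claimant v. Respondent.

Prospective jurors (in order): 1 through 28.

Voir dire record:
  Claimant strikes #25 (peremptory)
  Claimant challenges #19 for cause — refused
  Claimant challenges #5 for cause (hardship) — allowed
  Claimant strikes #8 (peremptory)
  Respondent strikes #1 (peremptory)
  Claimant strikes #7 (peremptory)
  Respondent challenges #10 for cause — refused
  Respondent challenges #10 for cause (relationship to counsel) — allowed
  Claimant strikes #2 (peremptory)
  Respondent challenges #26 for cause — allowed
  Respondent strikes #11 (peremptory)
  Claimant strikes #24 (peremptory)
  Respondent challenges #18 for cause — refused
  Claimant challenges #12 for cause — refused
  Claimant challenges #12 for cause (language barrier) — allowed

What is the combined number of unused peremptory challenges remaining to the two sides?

Claimant allotment: 9 base + 1 × 2 alternates = 11. Respondent allotment: 9 base + 1 × 2 alternates = 11.
Claimant peremptories used: #25, #8, #7, #2, #24 — 5 (for-cause on #19, #5, #12, #12 don't count).
Respondent peremptories used: #1, #11 — 2 (for-cause on #10, #10, #26, #18 don't count).
Remaining: (11 − 5) + (11 − 2) = 15.

15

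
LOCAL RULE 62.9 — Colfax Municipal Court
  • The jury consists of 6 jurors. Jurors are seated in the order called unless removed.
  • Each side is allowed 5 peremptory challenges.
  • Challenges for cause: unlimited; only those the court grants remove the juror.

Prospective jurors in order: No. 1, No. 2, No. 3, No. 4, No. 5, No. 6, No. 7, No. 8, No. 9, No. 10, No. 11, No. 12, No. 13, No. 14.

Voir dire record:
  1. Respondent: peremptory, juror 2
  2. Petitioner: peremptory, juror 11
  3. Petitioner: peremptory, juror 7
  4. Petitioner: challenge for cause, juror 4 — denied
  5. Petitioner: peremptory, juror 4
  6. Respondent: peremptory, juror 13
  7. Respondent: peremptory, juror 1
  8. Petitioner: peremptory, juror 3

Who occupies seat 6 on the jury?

12

Removed: #1, #2, #3, #4, #7, #11, #13.
Seating in order: seats 1–6 → #5, #6, #8, #9, #10, #12.
So seat 6 is #12.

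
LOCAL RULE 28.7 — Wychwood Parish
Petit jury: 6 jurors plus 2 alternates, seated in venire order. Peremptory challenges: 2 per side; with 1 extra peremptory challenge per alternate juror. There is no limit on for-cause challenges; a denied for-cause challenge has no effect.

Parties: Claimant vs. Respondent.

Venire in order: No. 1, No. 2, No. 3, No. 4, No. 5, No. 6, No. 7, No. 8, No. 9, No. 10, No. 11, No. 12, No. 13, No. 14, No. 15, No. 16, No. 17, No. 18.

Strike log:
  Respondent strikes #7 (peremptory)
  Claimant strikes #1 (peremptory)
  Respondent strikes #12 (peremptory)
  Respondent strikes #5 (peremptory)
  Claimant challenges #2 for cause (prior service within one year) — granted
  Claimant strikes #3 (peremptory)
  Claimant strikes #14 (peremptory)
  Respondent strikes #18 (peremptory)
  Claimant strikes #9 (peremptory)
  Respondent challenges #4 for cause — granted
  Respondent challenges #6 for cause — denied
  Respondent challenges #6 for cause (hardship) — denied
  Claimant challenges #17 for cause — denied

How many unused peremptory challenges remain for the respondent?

0

Respondent allotment: 2 base + 1 × 2 alternates = 4.
Respondent peremptories used: #7, #12, #5, #18 — 4 (for-cause on #4, #6, #6 don't count).
Remaining: 4 − 4 = 0.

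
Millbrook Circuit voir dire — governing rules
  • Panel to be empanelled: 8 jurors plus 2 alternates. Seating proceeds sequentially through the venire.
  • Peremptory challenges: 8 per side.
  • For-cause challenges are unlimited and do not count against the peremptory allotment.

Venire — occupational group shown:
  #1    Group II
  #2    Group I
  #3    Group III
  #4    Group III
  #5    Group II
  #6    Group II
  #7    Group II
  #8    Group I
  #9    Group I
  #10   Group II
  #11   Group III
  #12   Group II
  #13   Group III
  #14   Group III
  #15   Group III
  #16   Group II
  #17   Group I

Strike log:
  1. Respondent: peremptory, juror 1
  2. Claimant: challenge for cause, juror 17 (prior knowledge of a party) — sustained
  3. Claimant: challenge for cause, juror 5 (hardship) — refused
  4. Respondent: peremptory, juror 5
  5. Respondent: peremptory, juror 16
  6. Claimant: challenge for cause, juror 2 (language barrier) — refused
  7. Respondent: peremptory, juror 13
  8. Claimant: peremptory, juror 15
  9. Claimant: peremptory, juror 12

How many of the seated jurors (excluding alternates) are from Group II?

3

Removed: #1, #5, #12, #13, #15, #16, #17.
Seated jurors 1–8: #2, #3, #4, #6, #7, #8, #9, #10 (alternates #11, #14 not counted).
Of those, in Group II: #6, #7, #10 → 3.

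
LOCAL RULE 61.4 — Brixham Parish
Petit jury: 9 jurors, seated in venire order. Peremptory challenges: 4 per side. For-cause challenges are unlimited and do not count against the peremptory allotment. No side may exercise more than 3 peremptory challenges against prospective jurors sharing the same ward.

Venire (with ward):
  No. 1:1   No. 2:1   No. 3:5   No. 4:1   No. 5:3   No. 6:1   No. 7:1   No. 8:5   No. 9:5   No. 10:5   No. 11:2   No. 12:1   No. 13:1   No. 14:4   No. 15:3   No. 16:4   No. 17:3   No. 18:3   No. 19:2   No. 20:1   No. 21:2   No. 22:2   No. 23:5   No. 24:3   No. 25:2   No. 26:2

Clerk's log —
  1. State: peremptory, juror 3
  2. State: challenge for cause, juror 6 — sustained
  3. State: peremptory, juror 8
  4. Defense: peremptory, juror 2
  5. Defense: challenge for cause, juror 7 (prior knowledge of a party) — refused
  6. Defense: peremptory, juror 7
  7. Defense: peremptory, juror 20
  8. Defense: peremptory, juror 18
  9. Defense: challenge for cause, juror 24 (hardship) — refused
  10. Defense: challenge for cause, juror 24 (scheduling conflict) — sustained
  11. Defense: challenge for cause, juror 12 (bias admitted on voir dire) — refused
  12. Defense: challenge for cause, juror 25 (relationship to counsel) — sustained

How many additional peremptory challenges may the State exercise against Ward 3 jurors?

2

State peremptories so far: #3, #8 — 2 of 4 used, 2 left overall.
Against Ward 3: none yet — per-ward cap 3 leaves 3.
Binding limit: min(2, 3) = 2.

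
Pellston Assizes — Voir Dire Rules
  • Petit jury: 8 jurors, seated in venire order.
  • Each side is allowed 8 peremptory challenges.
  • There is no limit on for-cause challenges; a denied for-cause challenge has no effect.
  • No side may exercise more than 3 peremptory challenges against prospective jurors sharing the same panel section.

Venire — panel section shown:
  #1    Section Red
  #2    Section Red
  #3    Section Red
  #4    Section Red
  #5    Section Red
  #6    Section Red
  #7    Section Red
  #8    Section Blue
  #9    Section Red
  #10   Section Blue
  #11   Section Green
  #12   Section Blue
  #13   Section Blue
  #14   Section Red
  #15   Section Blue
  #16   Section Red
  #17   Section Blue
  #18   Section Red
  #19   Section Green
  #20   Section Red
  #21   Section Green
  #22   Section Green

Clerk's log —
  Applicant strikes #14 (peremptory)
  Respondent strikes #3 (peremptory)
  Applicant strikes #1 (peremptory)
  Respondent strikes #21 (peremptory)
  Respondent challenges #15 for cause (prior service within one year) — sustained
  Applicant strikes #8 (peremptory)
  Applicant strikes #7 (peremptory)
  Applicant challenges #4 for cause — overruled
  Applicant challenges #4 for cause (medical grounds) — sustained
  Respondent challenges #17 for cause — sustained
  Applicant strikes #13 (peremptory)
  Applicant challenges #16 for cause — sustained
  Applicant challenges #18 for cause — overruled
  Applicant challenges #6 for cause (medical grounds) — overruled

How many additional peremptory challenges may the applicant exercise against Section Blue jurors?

1

Applicant peremptories so far: #14, #1, #8, #7, #13 — 5 of 8 used, 3 left overall.
Against Section Blue: #8, #13 — 2 used; per-section cap 3 leaves 1.
Binding limit: min(3, 1) = 1.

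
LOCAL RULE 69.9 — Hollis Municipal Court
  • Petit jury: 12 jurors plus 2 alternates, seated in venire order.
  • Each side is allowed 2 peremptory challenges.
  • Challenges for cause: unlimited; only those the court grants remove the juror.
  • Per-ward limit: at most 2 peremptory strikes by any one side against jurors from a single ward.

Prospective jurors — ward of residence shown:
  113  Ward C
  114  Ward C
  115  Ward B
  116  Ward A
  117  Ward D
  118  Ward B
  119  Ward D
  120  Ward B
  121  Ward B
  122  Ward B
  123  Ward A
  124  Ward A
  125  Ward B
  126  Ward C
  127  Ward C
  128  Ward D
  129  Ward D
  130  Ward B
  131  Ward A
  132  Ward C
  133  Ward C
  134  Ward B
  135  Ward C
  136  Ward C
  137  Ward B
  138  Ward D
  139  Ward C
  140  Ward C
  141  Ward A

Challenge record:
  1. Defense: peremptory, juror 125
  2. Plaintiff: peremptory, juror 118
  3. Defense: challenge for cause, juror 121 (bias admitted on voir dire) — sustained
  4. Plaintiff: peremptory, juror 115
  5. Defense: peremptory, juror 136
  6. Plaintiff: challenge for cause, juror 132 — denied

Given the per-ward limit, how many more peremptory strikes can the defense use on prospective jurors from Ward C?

Defense peremptories so far: #125, #136 — 2 of 2 used, 0 left overall.
Against Ward C: #136 — 1 used; per-ward cap 2 leaves 1.
Binding limit: min(0, 1) = 0.

0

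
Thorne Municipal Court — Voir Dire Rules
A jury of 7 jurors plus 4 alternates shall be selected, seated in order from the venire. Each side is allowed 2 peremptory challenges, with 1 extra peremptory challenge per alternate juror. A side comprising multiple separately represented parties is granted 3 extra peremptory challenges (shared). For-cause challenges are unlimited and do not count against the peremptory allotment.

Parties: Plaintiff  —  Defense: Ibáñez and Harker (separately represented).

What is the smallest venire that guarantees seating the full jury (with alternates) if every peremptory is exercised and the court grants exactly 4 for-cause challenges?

Seats to fill: 7 + 4 alternates = 11.
Peremptories — Plaintiff: 2 + 1×4 = 6; Defense: 2 + 1×4 + 3 = 9; total 15.
For-cause removals: 4.
Minimum venire: 11 + 15 + 4 = 30.

30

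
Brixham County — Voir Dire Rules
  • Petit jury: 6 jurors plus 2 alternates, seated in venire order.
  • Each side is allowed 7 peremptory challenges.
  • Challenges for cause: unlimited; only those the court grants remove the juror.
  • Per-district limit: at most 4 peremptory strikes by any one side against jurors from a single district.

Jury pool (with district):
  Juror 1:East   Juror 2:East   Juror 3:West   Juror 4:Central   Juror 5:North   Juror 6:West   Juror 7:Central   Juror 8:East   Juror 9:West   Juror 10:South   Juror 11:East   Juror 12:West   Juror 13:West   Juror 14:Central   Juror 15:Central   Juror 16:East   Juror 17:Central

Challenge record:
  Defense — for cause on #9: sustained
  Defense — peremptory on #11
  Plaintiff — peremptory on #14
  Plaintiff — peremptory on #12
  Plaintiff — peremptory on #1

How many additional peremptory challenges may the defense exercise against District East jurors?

Defense peremptories so far: #11 — 1 of 7 used, 6 left overall.
Against District East: #11 — 1 used; per-district cap 4 leaves 3.
Binding limit: min(6, 3) = 3.

3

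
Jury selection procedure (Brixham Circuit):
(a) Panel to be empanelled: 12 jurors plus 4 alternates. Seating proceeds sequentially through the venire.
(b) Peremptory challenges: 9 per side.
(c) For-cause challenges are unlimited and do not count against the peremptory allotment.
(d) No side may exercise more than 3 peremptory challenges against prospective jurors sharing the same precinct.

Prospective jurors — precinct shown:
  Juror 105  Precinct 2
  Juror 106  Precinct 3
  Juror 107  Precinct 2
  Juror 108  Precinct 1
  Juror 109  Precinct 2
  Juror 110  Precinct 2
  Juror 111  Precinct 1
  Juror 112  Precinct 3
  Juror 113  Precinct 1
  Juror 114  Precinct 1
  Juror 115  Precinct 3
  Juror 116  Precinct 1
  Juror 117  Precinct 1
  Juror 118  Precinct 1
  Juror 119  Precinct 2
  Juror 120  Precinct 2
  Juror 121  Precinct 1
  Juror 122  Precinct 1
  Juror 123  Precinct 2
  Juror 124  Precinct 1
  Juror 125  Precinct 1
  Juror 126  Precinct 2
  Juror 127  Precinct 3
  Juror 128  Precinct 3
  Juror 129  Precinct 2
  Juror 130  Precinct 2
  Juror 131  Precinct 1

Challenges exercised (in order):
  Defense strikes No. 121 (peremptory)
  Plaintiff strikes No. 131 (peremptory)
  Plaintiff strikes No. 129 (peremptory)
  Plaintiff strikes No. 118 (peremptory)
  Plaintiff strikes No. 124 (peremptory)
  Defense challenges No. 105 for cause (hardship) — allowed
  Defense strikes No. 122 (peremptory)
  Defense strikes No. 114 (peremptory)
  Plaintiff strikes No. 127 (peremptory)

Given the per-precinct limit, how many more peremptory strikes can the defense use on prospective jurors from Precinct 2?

3

Defense peremptories so far: #121, #122, #114 — 3 of 9 used, 6 left overall.
Against Precinct 2: none yet — per-precinct cap 3 leaves 3.
Binding limit: min(6, 3) = 3.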